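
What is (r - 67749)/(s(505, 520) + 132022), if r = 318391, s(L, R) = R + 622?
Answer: 125321/66582 ≈ 1.8822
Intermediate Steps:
s(L, R) = 622 + R
(r - 67749)/(s(505, 520) + 132022) = (318391 - 67749)/((622 + 520) + 132022) = 250642/(1142 + 132022) = 250642/133164 = 250642*(1/133164) = 125321/66582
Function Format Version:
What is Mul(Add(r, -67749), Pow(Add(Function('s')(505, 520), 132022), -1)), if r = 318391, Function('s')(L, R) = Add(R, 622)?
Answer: Rational(125321, 66582) ≈ 1.8822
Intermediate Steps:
Function('s')(L, R) = Add(622, R)
Mul(Add(r, -67749), Pow(Add(Function('s')(505, 520), 132022), -1)) = Mul(Add(318391, -67749), Pow(Add(Add(622, 520), 132022), -1)) = Mul(250642, Pow(Add(1142, 132022), -1)) = Mul(250642, Pow(133164, -1)) = Mul(250642, Rational(1, 133164)) = Rational(125321, 66582)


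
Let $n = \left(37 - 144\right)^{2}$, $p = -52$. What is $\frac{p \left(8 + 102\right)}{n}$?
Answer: $- \frac{5720}{11449} \approx -0.49961$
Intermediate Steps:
$n = 11449$ ($n = \left(-107\right)^{2} = 11449$)
$\frac{p \left(8 + 102\right)}{n} = \frac{\left(-52\right) \left(8 + 102\right)}{11449} = \left(-52\right) 110 \cdot \frac{1}{11449} = \left(-5720\right) \frac{1}{11449} = - \frac{5720}{11449}$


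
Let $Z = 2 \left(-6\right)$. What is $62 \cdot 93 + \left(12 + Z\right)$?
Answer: $5766$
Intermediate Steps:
$Z = -12$
$62 \cdot 93 + \left(12 + Z\right) = 62 \cdot 93 + \left(12 - 12\right) = 5766 + 0 = 5766$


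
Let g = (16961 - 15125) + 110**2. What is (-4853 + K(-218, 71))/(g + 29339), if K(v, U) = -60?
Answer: -4913/43275 ≈ -0.11353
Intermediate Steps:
g = 13936 (g = 1836 + 12100 = 13936)
(-4853 + K(-218, 71))/(g + 29339) = (-4853 - 60)/(13936 + 29339) = -4913/43275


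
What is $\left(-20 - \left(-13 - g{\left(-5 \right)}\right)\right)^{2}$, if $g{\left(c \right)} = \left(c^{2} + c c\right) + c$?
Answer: $1444$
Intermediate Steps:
$g{\left(c \right)} = c + 2 c^{2}$ ($g{\left(c \right)} = \left(c^{2} + c^{2}\right) + c = 2 c^{2} + c = c + 2 c^{2}$)
$\left(-20 - \left(-13 - g{\left(-5 \right)}\right)\right)^{2} = \left(-20 - \left(-13 + 5 \left(1 + 2 \left(-5\right)\right)\right)\right)^{2} = \left(-20 - \left(-13 + 5 \left(1 - 10\right)\right)\right)^{2} = \left(-20 + \left(\left(\left(-5\right) \left(-9\right) + 20\right) - 7\right)\right)^{2} = \left(-20 + \left(\left(45 + 20\right) - 7\right)\right)^{2} = \left(-20 + \left(65 - 7\right)\right)^{2} = \left(-20 + 58\right)^{2} = 38^{2} = 1444$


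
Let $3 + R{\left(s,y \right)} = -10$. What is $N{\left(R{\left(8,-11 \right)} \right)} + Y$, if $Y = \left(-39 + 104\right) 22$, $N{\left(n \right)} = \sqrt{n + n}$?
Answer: $1430 + i \sqrt{26} \approx 1430.0 + 5.099 i$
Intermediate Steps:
$R{\left(s,y \right)} = -13$ ($R{\left(s,y \right)} = -3 - 10 = -13$)
$N{\left(n \right)} = \sqrt{2} \sqrt{n}$ ($N{\left(n \right)} = \sqrt{2 n} = \sqrt{2} \sqrt{n}$)
$Y = 1430$ ($Y = 65 \cdot 22 = 1430$)
$N{\left(R{\left(8,-11 \right)} \right)} + Y = \sqrt{2} \sqrt{-13} + 1430 = \sqrt{2} i \sqrt{13} + 1430 = i \sqrt{26} + 1430 = 1430 + i \sqrt{26}$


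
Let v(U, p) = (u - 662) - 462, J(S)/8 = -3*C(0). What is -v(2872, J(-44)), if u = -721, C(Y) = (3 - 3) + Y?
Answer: 1845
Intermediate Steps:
C(Y) = Y (C(Y) = 0 + Y = Y)
J(S) = 0 (J(S) = 8*(-3*0) = 8*0 = 0)
v(U, p) = -1845 (v(U, p) = (-721 - 662) - 462 = -1383 - 462 = -1845)
-v(2872, J(-44)) = -1*(-1845) = 1845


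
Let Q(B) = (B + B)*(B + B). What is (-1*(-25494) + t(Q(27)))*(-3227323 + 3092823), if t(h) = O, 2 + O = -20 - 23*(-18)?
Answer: -3481667000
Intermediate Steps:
O = 392 (O = -2 + (-20 - 23*(-18)) = -2 + (-20 + 414) = -2 + 394 = 392)
Q(B) = 4*B² (Q(B) = (2*B)*(2*B) = 4*B²)
t(h) = 392
(-1*(-25494) + t(Q(27)))*(-3227323 + 3092823) = (-1*(-25494) + 392)*(-3227323 + 3092823) = (25494 + 392)*(-134500) = 25886*(-134500) = -3481667000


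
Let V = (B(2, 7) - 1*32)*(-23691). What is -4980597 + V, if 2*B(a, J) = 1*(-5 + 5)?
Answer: -4222485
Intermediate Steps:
B(a, J) = 0 (B(a, J) = (1*(-5 + 5))/2 = (1*0)/2 = (½)*0 = 0)
V = 758112 (V = (0 - 1*32)*(-23691) = (0 - 32)*(-23691) = -32*(-23691) = 758112)
-4980597 + V = -4980597 + 758112 = -4222485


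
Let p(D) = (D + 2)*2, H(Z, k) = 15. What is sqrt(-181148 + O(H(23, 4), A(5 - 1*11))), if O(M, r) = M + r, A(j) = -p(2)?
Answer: I*sqrt(181141) ≈ 425.61*I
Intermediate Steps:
p(D) = 4 + 2*D (p(D) = (2 + D)*2 = 4 + 2*D)
A(j) = -8 (A(j) = -(4 + 2*2) = -(4 + 4) = -1*8 = -8)
sqrt(-181148 + O(H(23, 4), A(5 - 1*11))) = sqrt(-181148 + (15 - 8)) = sqrt(-181148 + 7) = sqrt(-181141) = I*sqrt(181141)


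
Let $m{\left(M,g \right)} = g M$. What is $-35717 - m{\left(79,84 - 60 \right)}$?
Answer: $-37613$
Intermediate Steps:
$m{\left(M,g \right)} = M g$
$-35717 - m{\left(79,84 - 60 \right)} = -35717 - 79 \left(84 - 60\right) = -35717 - 79 \cdot 24 = -35717 - 1896 = -37613$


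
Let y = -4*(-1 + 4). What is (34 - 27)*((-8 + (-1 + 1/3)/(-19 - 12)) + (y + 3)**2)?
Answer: 47537/93 ≈ 511.15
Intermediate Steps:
y = -12 (y = -4*3 = -12)
(34 - 27)*((-8 + (-1 + 1/3)/(-19 - 12)) + (y + 3)**2) = (34 - 27)*((-8 + (-1 + 1/3)/(-19 - 12)) + (-12 + 3)**2) = 7*((-8 + (-1 + 1/3)/(-31)) + (-9)**2) = 7*((-8 - 2/3*(-1/31)) + 81) = 7*((-8 + 2/93) + 81) = 7*(-742/93 + 81) = 7*(6791/93) = 47537/93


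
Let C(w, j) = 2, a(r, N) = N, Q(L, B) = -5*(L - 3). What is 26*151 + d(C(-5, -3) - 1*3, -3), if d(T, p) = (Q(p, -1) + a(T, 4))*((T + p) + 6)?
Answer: 3994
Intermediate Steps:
Q(L, B) = 15 - 5*L (Q(L, B) = -5*(-3 + L) = 15 - 5*L)
d(T, p) = (19 - 5*p)*(6 + T + p) (d(T, p) = ((15 - 5*p) + 4)*((T + p) + 6) = (19 - 5*p)*(6 + T + p))
26*151 + d(C(-5, -3) - 1*3, -3) = 26*151 + (114 - 11*(-3) - 5*(-3)² + 19*(2 - 1*3) - 5*(2 - 1*3)*(-3)) = 3926 + (114 + 33 - 5*9 + 19*(2 - 3) - 5*(2 - 3)*(-3)) = 3926 + (114 + 33 - 45 + 19*(-1) - 5*(-1)*(-3)) = 3926 + (114 + 33 - 45 - 19 - 15) = 3926 + 68 = 3994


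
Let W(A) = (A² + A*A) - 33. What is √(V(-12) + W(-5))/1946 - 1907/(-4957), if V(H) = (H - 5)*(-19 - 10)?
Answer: 1907/4957 + √510/1946 ≈ 0.39631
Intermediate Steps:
V(H) = 145 - 29*H (V(H) = (-5 + H)*(-29) = 145 - 29*H)
W(A) = -33 + 2*A² (W(A) = (A² + A²) - 33 = 2*A² - 33 = -33 + 2*A²)
√(V(-12) + W(-5))/1946 - 1907/(-4957) = √((145 - 29*(-12)) + (-33 + 2*(-5)²))/1946 - 1907/(-4957) = √((145 + 348) + (-33 + 2*25))*(1/1946) - 1907*(-1/4957) = √(493 + (-33 + 50))*(1/1946) + 1907/4957 = √(493 + 17)*(1/1946) + 1907/4957 = √510*(1/1946) + 1907/4957 = √510/1946 + 1907/4957 = 1907/4957 + √510/1946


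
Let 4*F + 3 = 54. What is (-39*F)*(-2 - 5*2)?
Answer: 5967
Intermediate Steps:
F = 51/4 (F = -¾ + (¼)*54 = -¾ + 27/2 = 51/4 ≈ 12.750)
(-39*F)*(-2 - 5*2) = (-39*51/4)*(-2 - 5*2) = -1989*(-2 - 10)/4 = -1989/4*(-12) = 5967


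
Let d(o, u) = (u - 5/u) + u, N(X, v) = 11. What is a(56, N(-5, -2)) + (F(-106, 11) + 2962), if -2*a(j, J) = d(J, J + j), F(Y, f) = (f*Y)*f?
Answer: -1330749/134 ≈ -9931.0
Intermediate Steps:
F(Y, f) = Y*f² (F(Y, f) = (Y*f)*f = Y*f²)
d(o, u) = -5/u + 2*u
a(j, J) = -J - j + 5/(2*(J + j)) (a(j, J) = -(-5/(J + j) + 2*(J + j))/2 = -(-5/(J + j) + (2*J + 2*j))/2 = -(-5/(J + j) + 2*J + 2*j)/2 = -J - j + 5/(2*(J + j)))
a(56, N(-5, -2)) + (F(-106, 11) + 2962) = (5/2 - (11 + 56)²)/(11 + 56) + (-106*11² + 2962) = (5/2 - 1*67²)/67 + (-106*121 + 2962) = (5/2 - 1*4489)/67 + (-12826 + 2962) = (5/2 - 4489)/67 - 9864 = (1/67)*(-8973/2) - 9864 = -8973/134 - 9864 = -1330749/134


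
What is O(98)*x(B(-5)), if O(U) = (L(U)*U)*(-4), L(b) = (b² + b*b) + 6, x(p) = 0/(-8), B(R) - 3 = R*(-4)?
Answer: 0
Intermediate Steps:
B(R) = 3 - 4*R (B(R) = 3 + R*(-4) = 3 - 4*R)
x(p) = 0 (x(p) = 0*(-⅛) = 0)
L(b) = 6 + 2*b² (L(b) = (b² + b²) + 6 = 2*b² + 6 = 6 + 2*b²)
O(U) = -4*U*(6 + 2*U²) (O(U) = ((6 + 2*U²)*U)*(-4) = (U*(6 + 2*U²))*(-4) = -4*U*(6 + 2*U²))
O(98)*x(B(-5)) = -8*98*(3 + 98²)*0 = -8*98*(3 + 9604)*0 = -8*98*9607*0 = -7531888*0 = 0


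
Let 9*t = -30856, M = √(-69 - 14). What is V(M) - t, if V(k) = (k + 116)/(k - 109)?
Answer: 123016045/35892 - 75*I*√83/3988 ≈ 3427.4 - 0.17133*I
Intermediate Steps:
M = I*√83 (M = √(-83) = I*√83 ≈ 9.1104*I)
V(k) = (116 + k)/(-109 + k)
t = -30856/9 (t = (⅑)*(-30856) = -30856/9 ≈ -3428.4)
V(M) - t = (116 + I*√83)/(-109 + I*√83) - 1*(-30856/9) = (116 + I*√83)/(-109 + I*√83) + 30856/9 = 30856/9 + (116 + I*√83)/(-109 + I*√83)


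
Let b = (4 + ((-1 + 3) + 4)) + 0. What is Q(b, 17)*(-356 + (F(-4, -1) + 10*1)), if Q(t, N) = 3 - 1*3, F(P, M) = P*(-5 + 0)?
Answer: 0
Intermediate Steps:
b = 10 (b = (4 + (2 + 4)) + 0 = (4 + 6) + 0 = 10 + 0 = 10)
F(P, M) = -5*P (F(P, M) = P*(-5) = -5*P)
Q(t, N) = 0 (Q(t, N) = 3 - 3 = 0)
Q(b, 17)*(-356 + (F(-4, -1) + 10*1)) = 0*(-356 + (-5*(-4) + 10*1)) = 0*(-356 + (20 + 10)) = 0*(-356 + 30) = 0*(-326) = 0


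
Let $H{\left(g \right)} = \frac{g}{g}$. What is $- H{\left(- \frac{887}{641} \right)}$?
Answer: $-1$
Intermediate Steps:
$H{\left(g \right)} = 1$
$- H{\left(- \frac{887}{641} \right)} = \left(-1\right) 1 = -1$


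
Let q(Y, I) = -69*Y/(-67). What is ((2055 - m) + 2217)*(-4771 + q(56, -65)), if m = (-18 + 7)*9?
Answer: -1380331203/67 ≈ -2.0602e+7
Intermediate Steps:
q(Y, I) = 69*Y/67 (q(Y, I) = -69*Y*(-1/67) = 69*Y/67)
m = -99 (m = -11*9 = -99)
((2055 - m) + 2217)*(-4771 + q(56, -65)) = ((2055 - 1*(-99)) + 2217)*(-4771 + (69/67)*56) = ((2055 + 99) + 2217)*(-4771 + 3864/67) = (2154 + 2217)*(-315793/67) = 4371*(-315793/67) = -1380331203/67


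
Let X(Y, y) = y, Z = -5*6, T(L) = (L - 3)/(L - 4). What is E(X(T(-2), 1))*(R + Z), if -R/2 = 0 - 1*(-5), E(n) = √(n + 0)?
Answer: -40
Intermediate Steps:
T(L) = (-3 + L)/(-4 + L)
Z = -30
E(n) = √n
R = -10 (R = -2*(0 - 1*(-5)) = -2*(0 + 5) = -2*5 = -10)
E(X(T(-2), 1))*(R + Z) = √1*(-10 - 30) = 1*(-40) = -40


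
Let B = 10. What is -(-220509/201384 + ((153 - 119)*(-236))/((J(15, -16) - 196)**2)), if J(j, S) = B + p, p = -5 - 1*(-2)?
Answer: 1054745245/799293096 ≈ 1.3196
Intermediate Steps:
p = -3 (p = -5 + 2 = -3)
J(j, S) = 7 (J(j, S) = 10 - 3 = 7)
-(-220509/201384 + ((153 - 119)*(-236))/((J(15, -16) - 196)**2)) = -(-220509/201384 + ((153 - 119)*(-236))/((7 - 196)**2)) = -(-220509*1/201384 + (34*(-236))/((-189)**2)) = -(-24501/22376 - 8024/35721) = -1*(-1054745245/799293096) = 1054745245/799293096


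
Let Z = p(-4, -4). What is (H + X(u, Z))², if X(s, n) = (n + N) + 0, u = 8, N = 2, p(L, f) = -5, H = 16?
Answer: 169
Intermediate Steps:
Z = -5
X(s, n) = 2 + n (X(s, n) = (n + 2) + 0 = (2 + n) + 0 = 2 + n)
(H + X(u, Z))² = (16 + (2 - 5))² = (16 - 3)² = 13² = 169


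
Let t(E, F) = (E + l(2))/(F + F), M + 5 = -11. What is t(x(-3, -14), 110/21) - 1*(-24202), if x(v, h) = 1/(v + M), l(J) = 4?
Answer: 20233187/836 ≈ 24202.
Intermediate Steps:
M = -16 (M = -5 - 11 = -16)
x(v, h) = 1/(-16 + v) (x(v, h) = 1/(v - 16) = 1/(-16 + v))
t(E, F) = (4 + E)/(2*F) (t(E, F) = (E + 4)/(F + F) = (4 + E)/((2*F)) = (4 + E)*(1/(2*F)) = (4 + E)/(2*F))
t(x(-3, -14), 110/21) - 1*(-24202) = (4 + 1/(-16 - 3))/(2*((110/21))) - 1*(-24202) = (4 + 1/(-19))/(2*((110*(1/21)))) + 24202 = (4 - 1/19)/(2*(110/21)) + 24202 = (½)*(21/110)*(75/19) + 24202 = 315/836 + 24202 = 20233187/836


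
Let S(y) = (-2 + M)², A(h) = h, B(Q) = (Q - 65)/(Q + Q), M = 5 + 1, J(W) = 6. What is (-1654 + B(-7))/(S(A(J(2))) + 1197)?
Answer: -11542/8491 ≈ -1.3593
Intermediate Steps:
M = 6
B(Q) = (-65 + Q)/(2*Q) (B(Q) = (-65 + Q)/((2*Q)) = (-65 + Q)*(1/(2*Q)) = (-65 + Q)/(2*Q))
S(y) = 16 (S(y) = (-2 + 6)² = 4² = 16)
(-1654 + B(-7))/(S(A(J(2))) + 1197) = (-1654 + (½)*(-65 - 7)/(-7))/(16 + 1197) = (-1654 + (½)*(-⅐)*(-72))/1213 = (-1654 + 36/7)*(1/1213) = -11542/7*1/1213 = -11542/8491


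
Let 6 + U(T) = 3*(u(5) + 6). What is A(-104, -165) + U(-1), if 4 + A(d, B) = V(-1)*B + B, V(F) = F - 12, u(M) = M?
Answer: 2003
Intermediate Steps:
U(T) = 27 (U(T) = -6 + 3*(5 + 6) = -6 + 3*11 = -6 + 33 = 27)
V(F) = -12 + F
A(d, B) = -4 - 12*B (A(d, B) = -4 + ((-12 - 1)*B + B) = -4 + (-13*B + B) = -4 - 12*B)
A(-104, -165) + U(-1) = (-4 - 12*(-165)) + 27 = (-4 + 1980) + 27 = 1976 + 27 = 2003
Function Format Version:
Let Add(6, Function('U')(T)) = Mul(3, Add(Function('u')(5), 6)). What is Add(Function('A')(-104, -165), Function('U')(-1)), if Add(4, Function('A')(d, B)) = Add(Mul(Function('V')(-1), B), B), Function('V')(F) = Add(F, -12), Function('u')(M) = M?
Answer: 2003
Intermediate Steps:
Function('U')(T) = 27 (Function('U')(T) = Add(-6, Mul(3, Add(5, 6))) = Add(-6, Mul(3, 11)) = Add(-6, 33) = 27)
Function('V')(F) = Add(-12, F)
Function('A')(d, B) = Add(-4, Mul(-12, B)) (Function('A')(d, B) = Add(-4, Add(Mul(Add(-12, -1), B), B)) = Add(-4, Add(Mul(-13, B), B)) = Add(-4, Mul(-12, B)))
Add(Function('A')(-104, -165), Function('U')(-1)) = Add(Add(-4, Mul(-12, -165)), 27) = Add(Add(-4, 1980), 27) = Add(1976, 27) = 2003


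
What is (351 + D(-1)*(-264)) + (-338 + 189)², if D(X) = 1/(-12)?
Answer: 22574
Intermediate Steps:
D(X) = -1/12
(351 + D(-1)*(-264)) + (-338 + 189)² = (351 - 1/12*(-264)) + (-338 + 189)² = (351 + 22) + (-149)² = 373 + 22201 = 22574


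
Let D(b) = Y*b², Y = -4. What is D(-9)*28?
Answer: -9072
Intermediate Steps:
D(b) = -4*b²
D(-9)*28 = -4*(-9)²*28 = -4*81*28 = -324*28 = -9072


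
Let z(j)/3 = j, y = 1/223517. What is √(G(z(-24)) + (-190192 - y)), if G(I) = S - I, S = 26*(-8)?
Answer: I*√9508758195700309/223517 ≈ 436.27*I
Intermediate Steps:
y = 1/223517 ≈ 4.4739e-6
z(j) = 3*j
S = -208
G(I) = -208 - I
√(G(z(-24)) + (-190192 - y)) = √((-208 - 3*(-24)) + (-190192 - 1*1/223517)) = √((-208 - 1*(-72)) + (-190192 - 1/223517)) = √((-208 + 72) - 42511145265/223517) = √(-136 - 42511145265/223517) = √(-42541543577/223517) = I*√9508758195700309/223517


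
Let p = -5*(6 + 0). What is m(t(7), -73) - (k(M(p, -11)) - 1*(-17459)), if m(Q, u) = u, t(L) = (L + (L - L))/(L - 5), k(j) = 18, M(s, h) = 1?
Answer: -17550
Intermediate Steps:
p = -30 (p = -5*6 = -30)
t(L) = L/(-5 + L) (t(L) = (L + 0)/(-5 + L) = L/(-5 + L))
m(t(7), -73) - (k(M(p, -11)) - 1*(-17459)) = -73 - (18 - 1*(-17459)) = -73 - (18 + 17459) = -73 - 1*17477 = -73 - 17477 = -17550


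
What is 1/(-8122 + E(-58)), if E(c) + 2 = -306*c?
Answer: 1/9624 ≈ 0.00010391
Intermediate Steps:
E(c) = -2 - 306*c
1/(-8122 + E(-58)) = 1/(-8122 + (-2 - 306*(-58))) = 1/(-8122 + (-2 + 17748)) = 1/(-8122 + 17746) = 1/9624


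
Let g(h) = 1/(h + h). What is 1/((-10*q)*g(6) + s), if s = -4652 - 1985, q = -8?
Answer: -3/19891 ≈ -0.00015082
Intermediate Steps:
s = -6637
g(h) = 1/(2*h)
1/((-10*q)*g(6) + s) = 1/((-10*(-8))*((1/2)/6) - 6637) = 1/(80*((1/2)*(1/6)) - 6637) = 1/(80*(1/12) - 6637) = 1/(20/3 - 6637) = 1/(-19891/3) = -3/19891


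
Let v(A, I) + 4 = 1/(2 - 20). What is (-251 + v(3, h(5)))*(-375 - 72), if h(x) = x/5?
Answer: 684059/6 ≈ 1.1401e+5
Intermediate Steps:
h(x) = x/5 (h(x) = x*(⅕) = x/5)
v(A, I) = -73/18 (v(A, I) = -4 + 1/(2 - 20) = -4 + 1/(-18) = -4 - 1/18 = -73/18)
(-251 + v(3, h(5)))*(-375 - 72) = (-251 - 73/18)*(-375 - 72) = -4591/18*(-447) = 684059/6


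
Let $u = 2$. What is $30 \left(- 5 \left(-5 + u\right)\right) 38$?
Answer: $17100$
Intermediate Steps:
$30 \left(- 5 \left(-5 + u\right)\right) 38 = 30 \left(- 5 \left(-5 + 2\right)\right) 38 = 30 \left(\left(-5\right) \left(-3\right)\right) 38 = 30 \cdot 15 \cdot 38 = 450 \cdot 38 = 17100$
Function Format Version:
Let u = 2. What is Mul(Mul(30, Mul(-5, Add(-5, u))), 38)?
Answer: 17100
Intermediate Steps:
Mul(Mul(30, Mul(-5, Add(-5, u))), 38) = Mul(Mul(30, Mul(-5, Add(-5, 2))), 38) = Mul(Mul(30, Mul(-5, -3)), 38) = Mul(Mul(30, 15), 38) = Mul(450, 38) = 17100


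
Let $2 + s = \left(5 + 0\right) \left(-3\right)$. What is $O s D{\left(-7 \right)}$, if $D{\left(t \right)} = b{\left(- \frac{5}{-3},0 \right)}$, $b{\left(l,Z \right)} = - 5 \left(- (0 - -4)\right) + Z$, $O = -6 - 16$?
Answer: $7480$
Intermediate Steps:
$O = -22$ ($O = -6 - 16 = -22$)
$s = -17$ ($s = -2 + \left(5 + 0\right) \left(-3\right) = -2 + 5 \left(-3\right) = -2 - 15 = -17$)
$b{\left(l,Z \right)} = 20 + Z$ ($b{\left(l,Z \right)} = - 5 \left(- (0 + 4)\right) + Z = - 5 \left(\left(-1\right) 4\right) + Z = \left(-5\right) \left(-4\right) + Z = 20 + Z$)
$D{\left(t \right)} = 20$ ($D{\left(t \right)} = 20 + 0 = 20$)
$O s D{\left(-7 \right)} = \left(-22\right) \left(-17\right) 20 = 374 \cdot 20 = 7480$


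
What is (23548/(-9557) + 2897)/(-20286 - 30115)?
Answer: -27663081/481682357 ≈ -0.057430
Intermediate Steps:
(23548/(-9557) + 2897)/(-20286 - 30115) = (23548*(-1/9557) + 2897)/(-50401) = (-23548/9557 + 2897)*(-1/50401) = (27663081/9557)*(-1/50401) = -27663081/481682357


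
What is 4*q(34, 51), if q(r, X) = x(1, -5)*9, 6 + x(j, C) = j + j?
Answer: -144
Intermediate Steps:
x(j, C) = -6 + 2*j (x(j, C) = -6 + (j + j) = -6 + 2*j)
q(r, X) = -36 (q(r, X) = (-6 + 2*1)*9 = (-6 + 2)*9 = -4*9 = -36)
4*q(34, 51) = 4*(-36) = -144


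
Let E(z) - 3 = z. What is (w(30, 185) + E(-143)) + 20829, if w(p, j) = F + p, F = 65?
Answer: 20784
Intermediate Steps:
E(z) = 3 + z
w(p, j) = 65 + p
(w(30, 185) + E(-143)) + 20829 = ((65 + 30) + (3 - 143)) + 20829 = (95 - 140) + 20829 = -45 + 20829 = 20784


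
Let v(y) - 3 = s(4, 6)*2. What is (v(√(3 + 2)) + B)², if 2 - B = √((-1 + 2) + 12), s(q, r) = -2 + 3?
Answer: (7 - √13)² ≈ 11.522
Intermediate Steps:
s(q, r) = 1
B = 2 - √13 (B = 2 - √((-1 + 2) + 12) = 2 - √(1 + 12) = 2 - √13 ≈ -1.6056)
v(y) = 5 (v(y) = 3 + 1*2 = 3 + 2 = 5)
(v(√(3 + 2)) + B)² = (5 + (2 - √13))² = (7 - √13)²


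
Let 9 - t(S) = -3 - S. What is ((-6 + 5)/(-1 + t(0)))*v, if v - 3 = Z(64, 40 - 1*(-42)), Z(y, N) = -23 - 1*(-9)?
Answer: 1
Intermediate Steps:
t(S) = 12 + S (t(S) = 9 - (-3 - S) = 9 + (3 + S) = 12 + S)
Z(y, N) = -14 (Z(y, N) = -23 + 9 = -14)
v = -11 (v = 3 - 14 = -11)
((-6 + 5)/(-1 + t(0)))*v = ((-6 + 5)/(-1 + (12 + 0)))*(-11) = -1/(-1 + 12)*(-11) = -1/11*(-11) = 1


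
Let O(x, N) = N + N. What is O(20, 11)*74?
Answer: 1628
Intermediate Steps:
O(x, N) = 2*N
O(20, 11)*74 = (2*11)*74 = 22*74 = 1628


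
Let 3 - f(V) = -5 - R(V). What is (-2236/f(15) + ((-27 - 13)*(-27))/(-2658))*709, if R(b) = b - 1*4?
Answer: -704723312/8417 ≈ -83726.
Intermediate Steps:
R(b) = -4 + b (R(b) = b - 4 = -4 + b)
f(V) = 4 + V (f(V) = 3 - (-5 - (-4 + V)) = 3 - (-5 + (4 - V)) = 3 - (-1 - V) = 3 + (1 + V) = 4 + V)
(-2236/f(15) + ((-27 - 13)*(-27))/(-2658))*709 = (-2236/(4 + 15) + ((-27 - 13)*(-27))/(-2658))*709 = (-2236/19 - 40*(-27)*(-1/2658))*709 = (-2236*1/19 + 1080*(-1/2658))*709 = (-2236/19 - 180/443)*709 = -993968/8417*709 = -704723312/8417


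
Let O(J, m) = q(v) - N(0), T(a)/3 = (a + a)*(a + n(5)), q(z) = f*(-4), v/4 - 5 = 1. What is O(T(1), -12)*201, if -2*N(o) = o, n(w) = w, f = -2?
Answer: 1608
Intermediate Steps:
v = 24 (v = 20 + 4*1 = 20 + 4 = 24)
q(z) = 8 (q(z) = -2*(-4) = 8)
N(o) = -o/2
T(a) = 6*a*(5 + a) (T(a) = 3*((a + a)*(a + 5)) = 3*((2*a)*(5 + a)) = 3*(2*a*(5 + a)) = 6*a*(5 + a))
O(J, m) = 8 (O(J, m) = 8 - (-1)*0/2 = 8 - 1*0 = 8 + 0 = 8)
O(T(1), -12)*201 = 8*201 = 1608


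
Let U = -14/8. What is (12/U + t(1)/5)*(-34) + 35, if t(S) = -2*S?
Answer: 9861/35 ≈ 281.74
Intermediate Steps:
U = -7/4 (U = -14*1/8 = -7/4 ≈ -1.7500)
(12/U + t(1)/5)*(-34) + 35 = (12/(-7/4) - 2*1/5)*(-34) + 35 = (12*(-4/7) - 2*1/5)*(-34) + 35 = (-48/7 - 2/5)*(-34) + 35 = -254/35*(-34) + 35 = 8636/35 + 35 = 9861/35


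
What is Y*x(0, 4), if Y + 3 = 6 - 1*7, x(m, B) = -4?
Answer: 16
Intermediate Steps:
Y = -4 (Y = -3 + (6 - 1*7) = -3 + (6 - 7) = -3 - 1 = -4)
Y*x(0, 4) = -4*(-4) = 16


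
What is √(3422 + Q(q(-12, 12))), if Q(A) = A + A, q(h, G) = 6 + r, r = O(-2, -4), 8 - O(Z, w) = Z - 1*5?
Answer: 2*√866 ≈ 58.856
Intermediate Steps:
O(Z, w) = 13 - Z (O(Z, w) = 8 - (Z - 1*5) = 8 - (Z - 5) = 8 - (-5 + Z) = 8 + (5 - Z) = 13 - Z)
r = 15 (r = 13 - 1*(-2) = 13 + 2 = 15)
q(h, G) = 21 (q(h, G) = 6 + 15 = 21)
Q(A) = 2*A
√(3422 + Q(q(-12, 12))) = √(3422 + 2*21) = √(3422 + 42) = √3464 = 2*√866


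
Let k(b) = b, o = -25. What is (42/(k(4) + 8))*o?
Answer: -175/2 ≈ -87.500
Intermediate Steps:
(42/(k(4) + 8))*o = (42/(4 + 8))*(-25) = (42/12)*(-25) = ((1/12)*42)*(-25) = (7/2)*(-25) = -175/2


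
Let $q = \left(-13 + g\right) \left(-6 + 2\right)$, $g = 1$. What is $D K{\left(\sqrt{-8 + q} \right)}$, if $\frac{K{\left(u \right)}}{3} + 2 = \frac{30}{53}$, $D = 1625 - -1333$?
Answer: $- \frac{674424}{53} \approx -12725.0$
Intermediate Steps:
$q = 48$ ($q = \left(-13 + 1\right) \left(-6 + 2\right) = \left(-12\right) \left(-4\right) = 48$)
$D = 2958$ ($D = 1625 + 1333 = 2958$)
$K{\left(u \right)} = - \frac{228}{53}$ ($K{\left(u \right)} = -6 + 3 \cdot \frac{30}{53} = -6 + \frac{90}{53} = - \frac{228}{53}$)
$D K{\left(\sqrt{-8 + q} \right)} = 2958 \left(- \frac{228}{53}\right) = - \frac{674424}{53}$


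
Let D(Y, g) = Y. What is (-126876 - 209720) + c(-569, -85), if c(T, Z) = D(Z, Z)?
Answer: -336681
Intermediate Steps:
c(T, Z) = Z
(-126876 - 209720) + c(-569, -85) = (-126876 - 209720) - 85 = -336596 - 85 = -336681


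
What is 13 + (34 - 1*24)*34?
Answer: 353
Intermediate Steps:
13 + (34 - 1*24)*34 = 13 + (34 - 24)*34 = 13 + 10*34 = 13 + 340 = 353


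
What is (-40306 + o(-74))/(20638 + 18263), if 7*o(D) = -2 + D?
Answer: -282218/272307 ≈ -1.0364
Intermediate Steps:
o(D) = -2/7 + D/7 (o(D) = (-2 + D)/7 = -2/7 + D/7)
(-40306 + o(-74))/(20638 + 18263) = (-40306 + (-2/7 + (⅐)*(-74)))/(20638 + 18263) = (-40306 + (-2/7 - 74/7))/38901 = (-40306 - 76/7)*(1/38901) = -282218/7*1/38901 = -282218/272307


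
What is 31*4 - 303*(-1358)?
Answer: 411598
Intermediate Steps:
31*4 - 303*(-1358) = 124 + 411474 = 411598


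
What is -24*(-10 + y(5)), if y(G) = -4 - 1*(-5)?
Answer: 216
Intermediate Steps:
y(G) = 1 (y(G) = -4 + 5 = 1)
-24*(-10 + y(5)) = -24*(-10 + 1) = -24*(-9) = 216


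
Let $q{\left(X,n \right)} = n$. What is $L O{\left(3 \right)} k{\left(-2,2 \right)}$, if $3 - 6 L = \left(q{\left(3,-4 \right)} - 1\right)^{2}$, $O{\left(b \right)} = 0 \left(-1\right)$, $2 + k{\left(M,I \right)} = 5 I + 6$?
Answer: $0$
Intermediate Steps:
$k{\left(M,I \right)} = 4 + 5 I$ ($k{\left(M,I \right)} = -2 + \left(5 I + 6\right) = -2 + \left(6 + 5 I\right) = 4 + 5 I$)
$O{\left(b \right)} = 0$
$L = - \frac{11}{3}$ ($L = \frac{1}{2} - \frac{\left(-4 - 1\right)^{2}}{6} = \frac{1}{2} - \frac{\left(-5\right)^{2}}{6} = \frac{1}{2} - \frac{25}{6} = - \frac{11}{3} \approx -3.6667$)
$L O{\left(3 \right)} k{\left(-2,2 \right)} = \left(- \frac{11}{3}\right) 0 \left(4 + 5 \cdot 2\right) = 0 \left(4 + 10\right) = 0 \cdot 14 = 0$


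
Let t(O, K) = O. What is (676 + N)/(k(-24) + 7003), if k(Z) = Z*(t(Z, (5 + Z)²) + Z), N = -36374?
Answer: -35698/8155 ≈ -4.3774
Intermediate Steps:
k(Z) = 2*Z² (k(Z) = Z*(Z + Z) = Z*(2*Z) = 2*Z²)
(676 + N)/(k(-24) + 7003) = (676 - 36374)/(2*(-24)² + 7003) = -35698/(2*576 + 7003) = -35698/(1152 + 7003) = -35698/8155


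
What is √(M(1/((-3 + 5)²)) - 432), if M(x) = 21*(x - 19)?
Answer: 3*I*√367/2 ≈ 28.736*I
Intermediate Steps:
M(x) = -399 + 21*x (M(x) = 21*(-19 + x) = -399 + 21*x)
√(M(1/((-3 + 5)²)) - 432) = √((-399 + 21/((-3 + 5)²)) - 432) = √((-399 + 21/(2²)) - 432) = √((-399 + 21/4) - 432) = √(-1575/4 - 432) = √(-3303/4) = 3*I*√367/2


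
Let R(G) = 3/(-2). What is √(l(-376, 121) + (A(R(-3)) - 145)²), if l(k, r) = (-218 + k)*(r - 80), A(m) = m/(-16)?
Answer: I*√3436727/32 ≈ 57.933*I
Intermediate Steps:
R(G) = -3/2 (R(G) = 3*(-½) = -3/2)
A(m) = -m/16 (A(m) = m*(-1/16) = -m/16)
l(k, r) = (-218 + k)*(-80 + r)
√(l(-376, 121) + (A(R(-3)) - 145)²) = √((17440 - 218*121 - 80*(-376) - 376*121) + (-1/16*(-3/2) - 145)²) = √((17440 - 26378 + 30080 - 45496) + (3/32 - 145)²) = √(-24354 + (-4637/32)²) = √(-24354 + 21501769/1024) = √(-3436727/1024) = I*√3436727/32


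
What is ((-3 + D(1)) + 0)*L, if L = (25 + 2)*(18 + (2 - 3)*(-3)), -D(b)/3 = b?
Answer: -3402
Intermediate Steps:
D(b) = -3*b
L = 567 (L = 27*(18 - 1*(-3)) = 27*(18 + 3) = 27*21 = 567)
((-3 + D(1)) + 0)*L = ((-3 - 3*1) + 0)*567 = ((-3 - 3) + 0)*567 = (-6 + 0)*567 = -6*567 = -3402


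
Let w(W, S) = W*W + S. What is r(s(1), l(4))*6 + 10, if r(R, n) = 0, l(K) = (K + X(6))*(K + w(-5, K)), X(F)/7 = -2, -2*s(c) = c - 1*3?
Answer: 10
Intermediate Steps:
s(c) = 3/2 - c/2 (s(c) = -(c - 1*3)/2 = -(c - 3)/2 = -(-3 + c)/2 = 3/2 - c/2)
X(F) = -14 (X(F) = 7*(-2) = -14)
w(W, S) = S + W² (w(W, S) = W² + S = S + W²)
l(K) = (-14 + K)*(25 + 2*K) (l(K) = (K - 14)*(K + (K + (-5)²)) = (-14 + K)*(K + (K + 25)) = (-14 + K)*(K + (25 + K)) = (-14 + K)*(25 + 2*K))
r(s(1), l(4))*6 + 10 = 0*6 + 10 = 0 + 10 = 10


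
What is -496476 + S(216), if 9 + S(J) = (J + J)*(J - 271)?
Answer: -520245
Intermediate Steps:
S(J) = -9 + 2*J*(-271 + J) (S(J) = -9 + (J + J)*(J - 271) = -9 + (2*J)*(-271 + J) = -9 + 2*J*(-271 + J))
-496476 + S(216) = -496476 + (-9 - 542*216 + 2*216²) = -496476 + (-9 - 117072 + 2*46656) = -496476 + (-9 - 117072 + 93312) = -496476 - 23769 = -520245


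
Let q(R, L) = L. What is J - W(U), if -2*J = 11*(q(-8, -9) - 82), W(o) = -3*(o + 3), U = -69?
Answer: 605/2 ≈ 302.50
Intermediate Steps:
W(o) = -9 - 3*o (W(o) = -3*(3 + o) = -9 - 3*o)
J = 1001/2 (J = -11*(-9 - 82)/2 = -11*(-91)/2 = -1/2*(-1001) = 1001/2 ≈ 500.50)
J - W(U) = 1001/2 - (-9 - 3*(-69)) = 1001/2 - (-9 + 207) = 1001/2 - 1*198 = 1001/2 - 198 = 605/2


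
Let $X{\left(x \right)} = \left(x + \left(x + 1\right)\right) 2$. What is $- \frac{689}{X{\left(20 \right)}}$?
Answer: $- \frac{689}{82} \approx -8.4024$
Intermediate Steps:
$X{\left(x \right)} = 2 + 4 x$ ($X{\left(x \right)} = \left(x + \left(1 + x\right)\right) 2 = \left(1 + 2 x\right) 2 = 2 + 4 x$)
$- \frac{689}{X{\left(20 \right)}} = - \frac{689}{2 + 4 \cdot 20} = - \frac{689}{2 + 80} = - \frac{689}{82}$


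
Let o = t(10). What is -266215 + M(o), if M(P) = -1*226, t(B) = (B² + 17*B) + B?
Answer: -266441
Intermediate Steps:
t(B) = B² + 18*B
o = 280 (o = 10*(18 + 10) = 10*28 = 280)
M(P) = -226
-266215 + M(o) = -266215 - 226 = -266441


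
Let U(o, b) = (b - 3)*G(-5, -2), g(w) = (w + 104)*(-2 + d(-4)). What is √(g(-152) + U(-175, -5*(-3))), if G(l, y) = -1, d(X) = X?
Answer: 2*√69 ≈ 16.613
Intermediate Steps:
g(w) = -624 - 6*w (g(w) = (w + 104)*(-2 - 4) = (104 + w)*(-6) = -624 - 6*w)
U(o, b) = 3 - b (U(o, b) = (b - 3)*(-1) = (-3 + b)*(-1) = 3 - b)
√(g(-152) + U(-175, -5*(-3))) = √((-624 - 6*(-152)) + (3 - (-5)*(-3))) = √((-624 + 912) + (3 - 1*15)) = √(288 + (3 - 15)) = √(288 - 12) = √276 = 2*√69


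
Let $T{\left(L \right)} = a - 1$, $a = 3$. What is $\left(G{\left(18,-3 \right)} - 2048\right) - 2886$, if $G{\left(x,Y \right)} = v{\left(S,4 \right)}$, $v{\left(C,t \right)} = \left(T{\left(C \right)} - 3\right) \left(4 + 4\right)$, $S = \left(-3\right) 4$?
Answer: $-4942$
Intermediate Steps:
$T{\left(L \right)} = 2$ ($T{\left(L \right)} = 3 - 1 = 2$)
$S = -12$
$v{\left(C,t \right)} = -8$ ($v{\left(C,t \right)} = \left(2 - 3\right) \left(4 + 4\right) = \left(-1\right) 8 = -8$)
$G{\left(x,Y \right)} = -8$
$\left(G{\left(18,-3 \right)} - 2048\right) - 2886 = \left(-8 - 2048\right) - 2886 = -2056 - 2886 = -4942$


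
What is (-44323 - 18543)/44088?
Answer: -31433/22044 ≈ -1.4259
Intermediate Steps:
(-44323 - 18543)/44088 = -62866*1/44088 = -31433/22044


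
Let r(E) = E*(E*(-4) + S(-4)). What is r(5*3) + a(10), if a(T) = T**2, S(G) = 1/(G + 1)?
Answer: -805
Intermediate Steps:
S(G) = 1/(1 + G)
r(E) = E*(-1/3 - 4*E) (r(E) = E*(E*(-4) + 1/(1 - 4)) = E*(-4*E + 1/(-3)) = E*(-4*E - 1/3) = E*(-1/3 - 4*E))
r(5*3) + a(10) = -5*3*(1 + 12*(5*3))/3 + 10**2 = -1/3*15*(1 + 12*15) + 100 = -1/3*15*(1 + 180) + 100 = -1/3*15*181 + 100 = -905 + 100 = -805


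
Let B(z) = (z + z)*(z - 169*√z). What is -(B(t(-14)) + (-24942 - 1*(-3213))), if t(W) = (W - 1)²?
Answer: 1061229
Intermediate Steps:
t(W) = (-1 + W)²
B(z) = 2*z*(z - 169*√z) (B(z) = (2*z)*(z - 169*√z) = 2*z*(z - 169*√z))
-(B(t(-14)) + (-24942 - 1*(-3213))) = -((-338*((-1 - 14)²)^(3/2) + 2*((-1 - 14)²)²) + (-24942 - 1*(-3213))) = -((-338*((-15)²)^(3/2) + 2*((-15)²)²) + (-24942 + 3213)) = -((-338*225^(3/2) + 2*225²) - 21729) = -((-338*3375 + 2*50625) - 21729) = -((-1140750 + 101250) - 21729) = -(-1039500 - 21729) = -1*(-1061229) = 1061229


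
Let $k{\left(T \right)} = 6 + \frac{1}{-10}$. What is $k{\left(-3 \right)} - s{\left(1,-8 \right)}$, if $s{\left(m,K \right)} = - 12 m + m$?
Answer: $\frac{169}{10} \approx 16.9$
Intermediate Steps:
$k{\left(T \right)} = \frac{59}{10}$ ($k{\left(T \right)} = 6 - \frac{1}{10} = \frac{59}{10}$)
$s{\left(m,K \right)} = - 11 m$
$k{\left(-3 \right)} - s{\left(1,-8 \right)} = \frac{59}{10} - \left(-11\right) 1 = \frac{59}{10} - -11 = \frac{59}{10} + 11 = \frac{169}{10}$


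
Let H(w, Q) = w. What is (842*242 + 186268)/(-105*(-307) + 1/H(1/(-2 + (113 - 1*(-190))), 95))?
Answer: 48754/4067 ≈ 11.988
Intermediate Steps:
(842*242 + 186268)/(-105*(-307) + 1/H(1/(-2 + (113 - 1*(-190))), 95)) = (842*242 + 186268)/(-105*(-307) + 1/(1/(-2 + (113 - 1*(-190))))) = (203764 + 186268)/(32235 + 1/(1/(-2 + (113 + 190)))) = 390032/(32235 + 1/(1/(-2 + 303))) = 390032/(32235 + 1/(1/301)) = 390032/(32235 + 301) = 390032/32536 = 390032*(1/32536) = 48754/4067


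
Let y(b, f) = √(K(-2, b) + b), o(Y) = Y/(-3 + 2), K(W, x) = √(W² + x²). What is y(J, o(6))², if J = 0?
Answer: 2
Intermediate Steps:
o(Y) = -Y (o(Y) = Y/(-1) = Y*(-1) = -Y)
y(b, f) = √(b + √(4 + b²)) (y(b, f) = √(√((-2)² + b²) + b) = √(√(4 + b²) + b) = √(b + √(4 + b²)))
y(J, o(6))² = (√(0 + √(4 + 0²)))² = (√(0 + √(4 + 0)))² = (√(0 + √4))² = (√(0 + 2))² = (√2)² = 2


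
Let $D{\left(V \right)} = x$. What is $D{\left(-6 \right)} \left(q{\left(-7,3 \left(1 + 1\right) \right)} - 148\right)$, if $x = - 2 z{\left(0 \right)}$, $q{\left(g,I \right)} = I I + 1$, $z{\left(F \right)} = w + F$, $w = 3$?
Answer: $666$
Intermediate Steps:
$z{\left(F \right)} = 3 + F$
$q{\left(g,I \right)} = 1 + I^{2}$ ($q{\left(g,I \right)} = I^{2} + 1 = 1 + I^{2}$)
$x = -6$ ($x = - 2 \left(3 + 0\right) = \left(-2\right) 3 = -6$)
$D{\left(V \right)} = -6$
$D{\left(-6 \right)} \left(q{\left(-7,3 \left(1 + 1\right) \right)} - 148\right) = - 6 \left(\left(1 + \left(3 \left(1 + 1\right)\right)^{2}\right) - 148\right) = - 6 \left(\left(1 + \left(3 \cdot 2\right)^{2}\right) - 148\right) = - 6 \left(\left(1 + 6^{2}\right) - 148\right) = - 6 \left(\left(1 + 36\right) - 148\right) = - 6 \left(37 - 148\right) = \left(-6\right) \left(-111\right) = 666$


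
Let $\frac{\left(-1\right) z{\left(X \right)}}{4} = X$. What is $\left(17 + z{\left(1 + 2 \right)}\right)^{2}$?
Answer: $25$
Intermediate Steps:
$z{\left(X \right)} = - 4 X$
$\left(17 + z{\left(1 + 2 \right)}\right)^{2} = \left(17 - 4 \left(1 + 2\right)\right)^{2} = \left(17 - 12\right)^{2} = 5^{2} = 25$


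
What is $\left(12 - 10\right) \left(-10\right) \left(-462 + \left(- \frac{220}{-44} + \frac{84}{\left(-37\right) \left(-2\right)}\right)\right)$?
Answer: $\frac{337340}{37} \approx 9117.3$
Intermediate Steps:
$\left(12 - 10\right) \left(-10\right) \left(-462 + \left(- \frac{220}{-44} + \frac{84}{\left(-37\right) \left(-2\right)}\right)\right) = 2 \left(-10\right) \left(-462 + \left(\left(-220\right) \left(- \frac{1}{44}\right) + \frac{84}{74}\right)\right) = - 20 \left(-462 + \left(5 + 84 \cdot \frac{1}{74}\right)\right) = - 20 \left(-462 + \left(5 + \frac{42}{37}\right)\right) = - 20 \left(-462 + \frac{227}{37}\right) = \left(-20\right) \left(- \frac{16867}{37}\right) = \frac{337340}{37}$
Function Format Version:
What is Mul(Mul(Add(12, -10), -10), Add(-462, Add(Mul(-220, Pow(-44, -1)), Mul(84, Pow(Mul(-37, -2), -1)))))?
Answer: Rational(337340, 37) ≈ 9117.3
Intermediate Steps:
Mul(Mul(Add(12, -10), -10), Add(-462, Add(Mul(-220, Pow(-44, -1)), Mul(84, Pow(Mul(-37, -2), -1))))) = Mul(Mul(2, -10), Add(-462, Add(Mul(-220, Rational(-1, 44)), Mul(84, Pow(74, -1))))) = Mul(-20, Add(-462, Add(5, Mul(84, Rational(1, 74))))) = Mul(-20, Add(-462, Add(5, Rational(42, 37)))) = Mul(-20, Add(-462, Rational(227, 37))) = Mul(-20, Rational(-16867, 37)) = Rational(337340, 37)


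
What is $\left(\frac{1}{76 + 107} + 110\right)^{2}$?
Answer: $\frac{405257161}{33489} \approx 12101.0$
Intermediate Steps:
$\left(\frac{1}{76 + 107} + 110\right)^{2} = \left(\frac{1}{183} + 110\right)^{2} = \left(\frac{20131}{183}\right)^{2} = \frac{405257161}{33489}$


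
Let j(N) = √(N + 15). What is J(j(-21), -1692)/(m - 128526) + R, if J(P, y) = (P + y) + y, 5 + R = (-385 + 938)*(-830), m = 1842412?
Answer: -393332553977/856943 + I*√6/1713886 ≈ -4.59e+5 + 1.4292e-6*I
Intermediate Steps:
j(N) = √(15 + N)
R = -458995 (R = -5 + (-385 + 938)*(-830) = -5 + 553*(-830) = -5 - 458990 = -458995)
J(P, y) = P + 2*y
J(j(-21), -1692)/(m - 128526) + R = (√(15 - 21) + 2*(-1692))/(1842412 - 128526) - 458995 = (√(-6) - 3384)/1713886 - 458995 = (I*√6 - 3384)*(1/1713886) - 458995 = (-3384 + I*√6)*(1/1713886) - 458995 = (-1692/856943 + I*√6/1713886) - 458995 = -393332553977/856943 + I*√6/1713886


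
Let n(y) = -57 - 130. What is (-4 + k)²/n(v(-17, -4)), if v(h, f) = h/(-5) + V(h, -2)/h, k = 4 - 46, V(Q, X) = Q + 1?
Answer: -2116/187 ≈ -11.316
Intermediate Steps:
V(Q, X) = 1 + Q
k = -42
v(h, f) = -h/5 + (1 + h)/h (v(h, f) = h/(-5) + (1 + h)/h = h*(-⅕) + (1 + h)/h = -h/5 + (1 + h)/h)
n(y) = -187
(-4 + k)²/n(v(-17, -4)) = (-4 - 42)²/(-187) = (-46)²*(-1/187) = 2116*(-1/187) = -2116/187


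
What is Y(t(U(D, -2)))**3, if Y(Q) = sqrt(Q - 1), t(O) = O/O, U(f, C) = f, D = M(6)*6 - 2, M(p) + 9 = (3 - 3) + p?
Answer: 0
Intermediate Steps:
M(p) = -9 + p (M(p) = -9 + ((3 - 3) + p) = -9 + (0 + p) = -9 + p)
D = -20 (D = (-9 + 6)*6 - 2 = -3*6 - 2 = -18 - 2 = -20)
t(O) = 1
Y(Q) = sqrt(-1 + Q)
Y(t(U(D, -2)))**3 = (sqrt(-1 + 1))**3 = (sqrt(0))**3 = 0**3 = 0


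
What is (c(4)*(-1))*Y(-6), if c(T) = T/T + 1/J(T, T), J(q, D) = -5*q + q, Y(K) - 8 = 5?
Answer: -195/16 ≈ -12.188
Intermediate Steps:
Y(K) = 13 (Y(K) = 8 + 5 = 13)
J(q, D) = -4*q
c(T) = 1 - 1/(4*T) (c(T) = T/T + 1/(-4*T) = 1 + 1*(-1/(4*T)) = 1 - 1/(4*T))
(c(4)*(-1))*Y(-6) = (((-1/4 + 4)/4)*(-1))*13 = (((1/4)*(15/4))*(-1))*13 = ((15/16)*(-1))*13 = -15/16*13 = -195/16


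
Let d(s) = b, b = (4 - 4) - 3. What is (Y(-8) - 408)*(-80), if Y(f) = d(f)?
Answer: 32880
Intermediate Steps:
b = -3 (b = 0 - 3 = -3)
d(s) = -3
Y(f) = -3
(Y(-8) - 408)*(-80) = (-3 - 408)*(-80) = -411*(-80) = 32880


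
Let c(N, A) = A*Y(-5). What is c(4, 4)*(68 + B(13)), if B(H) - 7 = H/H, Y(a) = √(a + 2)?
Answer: 304*I*√3 ≈ 526.54*I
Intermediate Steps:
Y(a) = √(2 + a)
B(H) = 8 (B(H) = 7 + H/H = 7 + 1 = 8)
c(N, A) = I*A*√3 (c(N, A) = A*√(2 - 5) = A*√(-3) = A*(I*√3) = I*A*√3)
c(4, 4)*(68 + B(13)) = (I*4*√3)*(68 + 8) = (4*I*√3)*76 = 304*I*√3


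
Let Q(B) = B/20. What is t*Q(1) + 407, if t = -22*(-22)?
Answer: 2156/5 ≈ 431.20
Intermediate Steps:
Q(B) = B/20 (Q(B) = B*(1/20) = B/20)
t = 484
t*Q(1) + 407 = 484*((1/20)*1) + 407 = 484*(1/20) + 407 = 121/5 + 407 = 2156/5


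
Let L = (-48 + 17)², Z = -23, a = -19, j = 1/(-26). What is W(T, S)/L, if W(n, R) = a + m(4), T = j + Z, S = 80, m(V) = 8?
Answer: -11/961 ≈ -0.011446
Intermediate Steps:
j = -1/26 ≈ -0.038462
T = -599/26 (T = -1/26 - 23 = -599/26 ≈ -23.038)
W(n, R) = -11 (W(n, R) = -19 + 8 = -11)
L = 961 (L = (-31)² = 961)
W(T, S)/L = -11/961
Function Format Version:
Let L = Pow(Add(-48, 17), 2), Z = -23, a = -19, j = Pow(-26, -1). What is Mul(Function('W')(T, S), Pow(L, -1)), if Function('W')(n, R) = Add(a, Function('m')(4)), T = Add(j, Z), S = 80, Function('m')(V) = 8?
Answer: Rational(-11, 961) ≈ -0.011446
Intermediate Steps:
j = Rational(-1, 26) ≈ -0.038462
T = Rational(-599, 26) (T = Add(Rational(-1, 26), -23) = Rational(-599, 26) ≈ -23.038)
Function('W')(n, R) = -11 (Function('W')(n, R) = Add(-19, 8) = -11)
L = 961 (L = Pow(-31, 2) = 961)
Mul(Function('W')(T, S), Pow(L, -1)) = Mul(-11, Pow(961, -1)) = Mul(-11, Rational(1, 961)) = Rational(-11, 961)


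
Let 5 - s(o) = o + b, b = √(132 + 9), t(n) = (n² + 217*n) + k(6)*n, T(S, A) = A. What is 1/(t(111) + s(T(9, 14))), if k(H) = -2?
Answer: 12059/436258396 + √141/1308775188 ≈ 2.7651e-5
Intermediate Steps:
t(n) = n² + 215*n (t(n) = (n² + 217*n) - 2*n = n² + 215*n)
b = √141 ≈ 11.874
s(o) = 5 - o - √141 (s(o) = 5 - (o + √141) = 5 + (-o - √141) = 5 - o - √141)
1/(t(111) + s(T(9, 14))) = 1/(111*(215 + 111) + (5 - 1*14 - √141)) = 1/(111*326 + (5 - 14 - √141)) = 1/(36186 + (-9 - √141)) = 1/(36177 - √141)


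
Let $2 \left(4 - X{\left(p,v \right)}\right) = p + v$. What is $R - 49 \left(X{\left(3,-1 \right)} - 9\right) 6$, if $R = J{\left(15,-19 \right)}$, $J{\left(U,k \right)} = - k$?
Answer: $1783$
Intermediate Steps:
$R = 19$ ($R = \left(-1\right) \left(-19\right) = 19$)
$X{\left(p,v \right)} = 4 - \frac{p}{2} - \frac{v}{2}$ ($X{\left(p,v \right)} = 4 - \frac{p + v}{2} = 4 - \left(\frac{p}{2} + \frac{v}{2}\right) = 4 - \frac{p}{2} - \frac{v}{2}$)
$R - 49 \left(X{\left(3,-1 \right)} - 9\right) 6 = 19 - 49 \left(\left(4 - \frac{3}{2} - - \frac{1}{2}\right) - 9\right) 6 = 19 - 49 \left(\left(4 - \frac{3}{2} + \frac{1}{2}\right) - 9\right) 6 = 19 - 49 \left(3 - 9\right) 6 = 19 - 49 \left(\left(-6\right) 6\right) = 19 - -1764 = 19 + 1764 = 1783$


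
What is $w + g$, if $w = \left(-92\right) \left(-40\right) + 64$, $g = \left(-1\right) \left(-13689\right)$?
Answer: $17433$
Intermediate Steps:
$g = 13689$
$w = 3744$ ($w = 3680 + 64 = 3744$)
$w + g = 3744 + 13689 = 17433$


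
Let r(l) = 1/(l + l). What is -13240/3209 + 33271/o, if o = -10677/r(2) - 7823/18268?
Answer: -12280228748332/2503653992503 ≈ -4.9049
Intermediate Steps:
r(l) = 1/(2*l)
o = -780197567/18268 (o = -10677/((½)/2) - 7823/18268 = -10677/((½)*(½)) - 7823*1/18268 = -10677/¼ - 7823/18268 = -10677*4 - 7823/18268 = -42708 - 7823/18268 = -780197567/18268 ≈ -42708.)
-13240/3209 + 33271/o = -13240/3209 + 33271/(-780197567/18268) = -13240*1/3209 + 33271*(-18268/780197567) = -13240/3209 - 607794628/780197567 = -12280228748332/2503653992503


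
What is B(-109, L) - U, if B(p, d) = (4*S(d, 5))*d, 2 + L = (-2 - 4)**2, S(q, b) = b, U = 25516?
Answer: -24836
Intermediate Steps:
L = 34 (L = -2 + (-2 - 4)**2 = -2 + (-6)**2 = -2 + 36 = 34)
B(p, d) = 20*d (B(p, d) = (4*5)*d = 20*d)
B(-109, L) - U = 20*34 - 1*25516 = 680 - 25516 = -24836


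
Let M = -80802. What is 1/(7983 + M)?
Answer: -1/72819 ≈ -1.3733e-5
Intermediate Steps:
1/(7983 + M) = 1/(7983 - 80802) = 1/(-72819) = -1/72819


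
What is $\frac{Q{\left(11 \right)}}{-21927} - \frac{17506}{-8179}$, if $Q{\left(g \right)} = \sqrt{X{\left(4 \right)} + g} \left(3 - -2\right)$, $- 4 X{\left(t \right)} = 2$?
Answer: $\frac{17506}{8179} - \frac{5 \sqrt{42}}{43854} \approx 2.1396$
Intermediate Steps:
$X{\left(t \right)} = - \frac{1}{2}$ ($X{\left(t \right)} = \left(- \frac{1}{4}\right) 2 = - \frac{1}{2}$)
$Q{\left(g \right)} = 5 \sqrt{- \frac{1}{2} + g}$ ($Q{\left(g \right)} = \sqrt{- \frac{1}{2} + g} \left(3 - -2\right) = \sqrt{- \frac{1}{2} + g} \left(3 + 2\right) = \sqrt{- \frac{1}{2} + g} 5 = 5 \sqrt{- \frac{1}{2} + g}$)
$\frac{Q{\left(11 \right)}}{-21927} - \frac{17506}{-8179} = \frac{\frac{5}{2} \sqrt{-2 + 4 \cdot 11}}{-21927} - \frac{17506}{-8179} = \frac{5 \sqrt{-2 + 44}}{2} \left(- \frac{1}{21927}\right) - - \frac{17506}{8179} = \frac{5 \sqrt{42}}{2} \left(- \frac{1}{21927}\right) + \frac{17506}{8179} = - \frac{5 \sqrt{42}}{43854} + \frac{17506}{8179} = \frac{17506}{8179} - \frac{5 \sqrt{42}}{43854}$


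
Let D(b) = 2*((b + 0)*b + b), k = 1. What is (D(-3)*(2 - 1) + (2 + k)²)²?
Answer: 441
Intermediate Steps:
D(b) = 2*b + 2*b² (D(b) = 2*(b*b + b) = 2*(b² + b) = 2*(b + b²) = 2*b + 2*b²)
(D(-3)*(2 - 1) + (2 + k)²)² = ((2*(-3)*(1 - 3))*(2 - 1) + (2 + 1)²)² = ((2*(-3)*(-2))*1 + 3²)² = (12*1 + 9)² = (12 + 9)² = 21² = 441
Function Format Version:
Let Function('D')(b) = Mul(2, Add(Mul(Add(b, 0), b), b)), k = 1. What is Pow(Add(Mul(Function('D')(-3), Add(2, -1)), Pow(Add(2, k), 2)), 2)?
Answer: 441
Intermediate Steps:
Function('D')(b) = Add(Mul(2, b), Mul(2, Pow(b, 2))) (Function('D')(b) = Mul(2, Add(Mul(b, b), b)) = Mul(2, Add(Pow(b, 2), b)) = Mul(2, Add(b, Pow(b, 2))) = Add(Mul(2, b), Mul(2, Pow(b, 2))))
Pow(Add(Mul(Function('D')(-3), Add(2, -1)), Pow(Add(2, k), 2)), 2) = Pow(Add(Mul(Mul(2, -3, Add(1, -3)), Add(2, -1)), Pow(Add(2, 1), 2)), 2) = Pow(Add(Mul(Mul(2, -3, -2), 1), Pow(3, 2)), 2) = Pow(Add(Mul(12, 1), 9), 2) = Pow(Add(12, 9), 2) = Pow(21, 2) = 441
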